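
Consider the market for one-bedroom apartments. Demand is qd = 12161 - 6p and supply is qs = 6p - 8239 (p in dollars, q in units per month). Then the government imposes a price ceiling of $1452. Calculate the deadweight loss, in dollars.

Without the control the market clears where 12161 - 6p = 6p - 8239, i.e. p* = 1700 and q* = 1961.
Since 1452 < 1700, the ceiling is binding.
At p = 1452: qd = 12161 - 6·1452 = 3449 and qs = 6·1452 - 8239 = 473.
Quantity traded falls to 473. At q = 473 the demand price is (12161 - 473)/6 = 1948 and the supply price is (8239 + 473)/6 = 1452.
Deadweight loss = ½ · (1948 - 1452) · (1961 - 473) = ½ · 496 · 1488 = 369024.

369024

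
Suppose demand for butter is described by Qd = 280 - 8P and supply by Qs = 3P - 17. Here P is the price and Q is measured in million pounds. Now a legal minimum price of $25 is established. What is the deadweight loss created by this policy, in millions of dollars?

0

Equilibrium: 280 - 8P = 3P - 17, so 297 = 11P and P* = 27, Q* = 64.
The floor of 25 is below the equilibrium price 27, so it is not binding; the market clears at P* = 27, Q* = 64.
Since the control does not bind, no trades are prevented and deadweight loss is zero.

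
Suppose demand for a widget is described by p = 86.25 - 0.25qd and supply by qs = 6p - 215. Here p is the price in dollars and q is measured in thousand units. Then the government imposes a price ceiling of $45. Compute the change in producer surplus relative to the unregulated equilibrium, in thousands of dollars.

-968

Rearranging demand gives qd = 345 - 4p. Setting quantity demanded equal to quantity supplied, 345 - 4p = 6p - 215, gives p* = 56 and q* = 121.
The ceiling of 45 is below the equilibrium price 56, so it binds.
At p = 45: qd = 345 - 4·45 = 165 and qs = 6·45 - 215 = 55.
Producer surplus without the control is ½ · (56 - 215/6) · 121 = 14641/12.
With the ceiling, producers sell 55 units at 45, so PS = ½ · (45 - 215/6) · 55 = 3025/12.
Change in producer surplus = 3025/12 - 14641/12 = -968.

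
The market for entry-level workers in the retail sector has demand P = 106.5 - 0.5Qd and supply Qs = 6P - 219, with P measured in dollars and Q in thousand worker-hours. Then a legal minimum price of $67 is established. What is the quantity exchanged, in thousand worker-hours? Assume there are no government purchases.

Rearranging demand gives Qd = 213 - 2P. Without the control the market clears where 213 - 2P = 6P - 219, i.e. P* = 54 and Q* = 105.
Since 67 > 54, the floor is binding.
At P = 67: Qd = 213 - 2·67 = 79 and Qs = 6·67 - 219 = 183.
The quantity actually transacted is the short side, demand: 79.

79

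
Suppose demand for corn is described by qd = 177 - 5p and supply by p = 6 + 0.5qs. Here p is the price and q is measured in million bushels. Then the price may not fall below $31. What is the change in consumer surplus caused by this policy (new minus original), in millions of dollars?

-128

Rearranging supply gives qs = 2p - 12. Equilibrium: 177 - 5p = 2p - 12, so 189 = 7p and p* = 27, q* = 42.
Since 31 > 27, the floor is binding.
At p = 31: qd = 177 - 5·31 = 22 and qs = 2·31 - 12 = 50.
Consumer surplus without the control is ½ · (35.4 - 27) · 42 = 176.4.
With the floor, consumers buy 22 units at 31, so CS = ½ · (35.4 - 31) · 22 = 48.4.
Change in consumer surplus = 48.4 - 176.4 = -128.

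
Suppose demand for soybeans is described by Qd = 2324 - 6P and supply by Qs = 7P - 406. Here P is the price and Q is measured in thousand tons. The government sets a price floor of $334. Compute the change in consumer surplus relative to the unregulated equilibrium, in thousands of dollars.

Equilibrium: 2324 - 6P = 7P - 406, so 2730 = 13P and P* = 210, Q* = 1064.
The floor of 334 is above the equilibrium price 210, so it binds.
At P = 334: Qd = 2324 - 6·334 = 320 and Qs = 7·334 - 406 = 1932.
Consumer surplus without the control is ½ · (1162/3 - 210) · 1064 = 283024/3.
With the floor, consumers buy 320 units at 334, so CS = ½ · (1162/3 - 334) · 320 = 25600/3.
Change in consumer surplus = 25600/3 - 283024/3 = -85808.

-85808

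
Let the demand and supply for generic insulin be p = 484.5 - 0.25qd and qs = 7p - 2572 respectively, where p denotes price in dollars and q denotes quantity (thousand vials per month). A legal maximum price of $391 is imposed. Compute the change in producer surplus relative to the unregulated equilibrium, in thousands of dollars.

Rearranging demand gives qd = 1938 - 4p. Without the control the market clears where 1938 - 4p = 7p - 2572, i.e. p* = 410 and q* = 298.
The ceiling of 391 is below the equilibrium price 410, so it binds.
At p = 391: qd = 1938 - 4·391 = 374 and qs = 7·391 - 2572 = 165.
Producer surplus without the control is ½ · (410 - 2572/7) · 298 = 44402/7.
With the ceiling, producers sell 165 units at 391, so PS = ½ · (391 - 2572/7) · 165 = 27225/14.
Change in producer surplus = 27225/14 - 44402/7 = -4398.5.

-4398.5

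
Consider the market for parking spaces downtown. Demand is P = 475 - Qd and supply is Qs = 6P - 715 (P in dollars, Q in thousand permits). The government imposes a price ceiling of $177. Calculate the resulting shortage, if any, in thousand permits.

0

Rearranging demand gives Qd = 475 - P. In a free market, 475 - P = 6P - 715 gives the equilibrium P* = 170, Q* = 305.
The ceiling of 177 is above the equilibrium price 170, so it is not binding; the market clears at P* = 170, Q* = 305.
Since the control does not bind, there is no shortage.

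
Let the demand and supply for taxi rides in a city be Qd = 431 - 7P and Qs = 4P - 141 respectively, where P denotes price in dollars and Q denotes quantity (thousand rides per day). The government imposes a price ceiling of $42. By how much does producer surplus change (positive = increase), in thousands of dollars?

-470

In a free market, 431 - 7P = 4P - 141 gives the equilibrium P* = 52, Q* = 67.
The ceiling of 42 is below the equilibrium price 52, so it binds.
At P = 42: Qd = 431 - 7·42 = 137 and Qs = 4·42 - 141 = 27.
Producer surplus without the control is ½ · (52 - 35.25) · 67 = 561.125.
With the ceiling, producers sell 27 units at 42, so PS = ½ · (42 - 35.25) · 27 = 91.125.
Change in producer surplus = 91.125 - 561.125 = -470.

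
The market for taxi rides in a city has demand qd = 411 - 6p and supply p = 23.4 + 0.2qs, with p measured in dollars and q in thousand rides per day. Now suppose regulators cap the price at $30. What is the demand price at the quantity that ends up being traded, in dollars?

63

Rearranging supply gives qs = 5p - 117. Equilibrium: 411 - 6p = 5p - 117, so 528 = 11p and p* = 48, q* = 123.
Because the ceiling (30) lies below the market-clearing price, it is binding.
At p = 30: qd = 411 - 6·30 = 231 and qs = 5·30 - 117 = 33.
Only 33 units reach the market. On the demand curve, the marginal buyer's willingness to pay at q = 33 is (411 - 33)/6 = 63.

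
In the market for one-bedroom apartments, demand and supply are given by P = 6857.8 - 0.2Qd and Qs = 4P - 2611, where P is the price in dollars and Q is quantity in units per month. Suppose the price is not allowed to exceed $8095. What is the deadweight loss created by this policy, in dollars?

0

Rearranging demand gives Qd = 34289 - 5P. In a free market, 34289 - 5P = 4P - 2611 gives the equilibrium P* = 4100, Q* = 13789.
Since 8095 is above P* = 4100, the ceiling does not bind and the free-market outcome prevails.
Since the control does not bind, no trades are prevented and deadweight loss is zero.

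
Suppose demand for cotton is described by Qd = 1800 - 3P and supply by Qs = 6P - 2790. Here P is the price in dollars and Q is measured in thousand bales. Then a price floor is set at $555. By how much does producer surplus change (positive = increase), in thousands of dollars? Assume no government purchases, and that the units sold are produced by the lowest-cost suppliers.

4556.25

Setting quantity demanded equal to quantity supplied, 1800 - 3P = 6P - 2790, gives P* = 510 and Q* = 270.
The floor of 555 is above the equilibrium price 510, so it binds.
At P = 555: Qd = 1800 - 3·555 = 135 and Qs = 6·555 - 2790 = 540.
Producer surplus without the control is ½ · (510 - 465) · 270 = 6075.
With the floor, 135 units are sold at 555. The supply price at Q = 135 is 487.5, so PS = ½ · [(555 - 465) + (555 - 487.5)] · 135 = 10631.25.
Change in producer surplus = 10631.25 - 6075 = 4556.25.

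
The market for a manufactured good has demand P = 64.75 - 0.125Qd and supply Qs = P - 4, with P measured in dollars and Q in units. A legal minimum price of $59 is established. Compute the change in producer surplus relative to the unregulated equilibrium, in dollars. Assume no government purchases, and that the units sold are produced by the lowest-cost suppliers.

14

Rearranging demand gives Qd = 518 - 8P. Equilibrium: 518 - 8P = P - 4, so 522 = 9P and P* = 58, Q* = 54.
The floor of 59 is above the equilibrium price 58, so it binds.
At P = 59: Qd = 518 - 8·59 = 46 and Qs = 59 - 4 = 55.
Producer surplus without the control is ½ · (58 - 4) · 54 = 1458.
With the floor, 46 units are sold at 59. The supply price at Q = 46 is 50, so PS = ½ · [(59 - 4) + (59 - 50)] · 46 = 1472.
Change in producer surplus = 1472 - 1458 = 14.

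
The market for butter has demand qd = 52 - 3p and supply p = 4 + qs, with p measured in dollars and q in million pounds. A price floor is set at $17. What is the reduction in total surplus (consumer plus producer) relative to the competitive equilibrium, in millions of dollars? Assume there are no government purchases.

Rearranging supply gives qs = p - 4. In a free market, 52 - 3p = p - 4 gives the equilibrium p* = 14, q* = 10.
The floor of 17 is above the equilibrium price 14, so it binds.
At p = 17: qd = 52 - 3·17 = 1 and qs = 17 - 4 = 13.
Quantity traded falls to 1. At q = 1 the demand price is (52 - 1)/3 = 17 and the supply price is 4 + 1 = 5.
Deadweight loss = ½ · (17 - 5) · (10 - 1) = ½ · 12 · 9 = 54.

54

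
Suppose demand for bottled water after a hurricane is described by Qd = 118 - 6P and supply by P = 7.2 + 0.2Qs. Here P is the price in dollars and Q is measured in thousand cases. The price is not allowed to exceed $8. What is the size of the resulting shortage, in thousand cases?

Rearranging supply gives Qs = 5P - 36. In a free market, 118 - 6P = 5P - 36 gives the equilibrium P* = 14, Q* = 34.
The ceiling of 8 is below the equilibrium price 14, so it binds.
At P = 8: Qd = 118 - 6·8 = 70 and Qs = 5·8 - 36 = 4.
Shortage = Qd - Qs = 70 - 4 = 66.

66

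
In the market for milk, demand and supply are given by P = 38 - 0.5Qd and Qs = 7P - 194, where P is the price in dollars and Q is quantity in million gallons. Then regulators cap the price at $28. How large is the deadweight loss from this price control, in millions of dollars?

63

Rearranging demand gives Qd = 76 - 2P. In a free market, 76 - 2P = 7P - 194 gives the equilibrium P* = 30, Q* = 16.
Because the ceiling (28) lies below the market-clearing price, it is binding.
At P = 28: Qd = 76 - 2·28 = 20 and Qs = 7·28 - 194 = 2.
Quantity traded falls to 2. At Q = 2 the demand price is (76 - 2)/2 = 37 and the supply price is (194 + 2)/7 = 28.
Deadweight loss = ½ · (37 - 28) · (16 - 2) = ½ · 9 · 14 = 63.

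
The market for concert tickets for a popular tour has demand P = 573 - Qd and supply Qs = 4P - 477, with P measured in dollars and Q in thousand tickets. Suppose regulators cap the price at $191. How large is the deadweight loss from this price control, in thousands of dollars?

3610

Rearranging demand gives Qd = 573 - P. Without the control the market clears where 573 - P = 4P - 477, i.e. P* = 210 and Q* = 363.
Since 191 < 210, the ceiling is binding.
At P = 191: Qd = 573 - 191 = 382 and Qs = 4·191 - 477 = 287.
Quantity traded falls to 287. At Q = 287 the demand price is 573 - 287 = 286 and the supply price is (477 + 287)/4 = 191.
Deadweight loss = ½ · (286 - 191) · (363 - 287) = ½ · 95 · 76 = 3610.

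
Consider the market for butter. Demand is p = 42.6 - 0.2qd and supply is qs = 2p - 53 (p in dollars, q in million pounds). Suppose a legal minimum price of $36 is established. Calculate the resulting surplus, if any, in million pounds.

0

Rearranging demand gives qd = 213 - 5p. Without the control the market clears where 213 - 5p = 2p - 53, i.e. p* = 38 and q* = 23.
Since 36 is below p* = 38, the floor does not bind and the free-market outcome prevails.
Since the control does not bind, there is no surplus.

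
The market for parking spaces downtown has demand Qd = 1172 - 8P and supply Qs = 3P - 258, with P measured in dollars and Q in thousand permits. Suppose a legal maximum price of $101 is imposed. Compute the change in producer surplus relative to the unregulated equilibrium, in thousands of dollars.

Equilibrium: 1172 - 8P = 3P - 258, so 1430 = 11P and P* = 130, Q* = 132.
Because the ceiling (101) lies below the market-clearing price, it is binding.
At P = 101: Qd = 1172 - 8·101 = 364 and Qs = 3·101 - 258 = 45.
Producer surplus without the control is ½ · (130 - 86) · 132 = 2904.
With the ceiling, producers sell 45 units at 101, so PS = ½ · (101 - 86) · 45 = 337.5.
Change in producer surplus = 337.5 - 2904 = -2566.5.

-2566.5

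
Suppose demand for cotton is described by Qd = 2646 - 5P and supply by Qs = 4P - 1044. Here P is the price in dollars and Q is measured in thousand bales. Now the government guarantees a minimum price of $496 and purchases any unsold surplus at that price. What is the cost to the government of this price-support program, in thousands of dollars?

In a free market, 2646 - 5P = 4P - 1044 gives the equilibrium P* = 410, Q* = 596.
Since 496 > 410, the floor is binding.
At P = 496: Qd = 2646 - 5·496 = 166 and Qs = 4·496 - 1044 = 940.
Surplus = Qs - Qd = 774.
Government expenditure = surplus × support price = 774 × 496 = 383904.

383904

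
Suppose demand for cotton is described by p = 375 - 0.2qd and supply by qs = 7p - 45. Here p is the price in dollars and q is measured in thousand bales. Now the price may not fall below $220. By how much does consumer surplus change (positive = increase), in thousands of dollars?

Rearranging demand gives qd = 1875 - 5p. Equilibrium: 1875 - 5p = 7p - 45, so 1920 = 12p and p* = 160, q* = 1075.
The floor of 220 is above the equilibrium price 160, so it binds.
At p = 220: qd = 1875 - 5·220 = 775 and qs = 7·220 - 45 = 1495.
Consumer surplus without the control is ½ · (375 - 160) · 1075 = 115562.5.
With the floor, consumers buy 775 units at 220, so CS = ½ · (375 - 220) · 775 = 60062.5.
Change in consumer surplus = 60062.5 - 115562.5 = -55500.

-55500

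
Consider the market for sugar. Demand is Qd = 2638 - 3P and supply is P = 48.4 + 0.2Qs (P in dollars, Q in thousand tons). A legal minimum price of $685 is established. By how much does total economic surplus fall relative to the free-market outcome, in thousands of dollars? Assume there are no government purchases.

253500

Rearranging supply gives Qs = 5P - 242. Equilibrium: 2638 - 3P = 5P - 242, so 2880 = 8P and P* = 360, Q* = 1558.
Since 685 > 360, the floor is binding.
At P = 685: Qd = 2638 - 3·685 = 583 and Qs = 5·685 - 242 = 3183.
Quantity traded falls to 583. At Q = 583 the demand price is (2638 - 583)/3 = 685 and the supply price is (242 + 583)/5 = 165.
Deadweight loss = ½ · (685 - 165) · (1558 - 583) = ½ · 520 · 975 = 253500.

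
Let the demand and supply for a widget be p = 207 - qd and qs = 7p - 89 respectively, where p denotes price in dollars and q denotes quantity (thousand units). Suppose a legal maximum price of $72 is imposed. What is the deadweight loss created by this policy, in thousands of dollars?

Rearranging demand gives qd = 207 - p. Equilibrium: 207 - p = 7p - 89, so 296 = 8p and p* = 37, q* = 170.
Since 72 is above p* = 37, the ceiling does not bind and the free-market outcome prevails.
Since the control does not bind, no trades are prevented and deadweight loss is zero.

0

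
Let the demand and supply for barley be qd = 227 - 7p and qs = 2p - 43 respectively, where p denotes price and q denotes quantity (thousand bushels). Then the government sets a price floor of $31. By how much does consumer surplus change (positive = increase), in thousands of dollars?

-13.5

Setting quantity demanded equal to quantity supplied, 227 - 7p = 2p - 43, gives p* = 30 and q* = 17.
Because the floor (31) lies above the market-clearing price, it is binding.
At p = 31: qd = 227 - 7·31 = 10 and qs = 2·31 - 43 = 19.
Consumer surplus without the control is ½ · (227/7 - 30) · 17 = 289/14.
With the floor, consumers buy 10 units at 31, so CS = ½ · (227/7 - 31) · 10 = 50/7.
Change in consumer surplus = 50/7 - 289/14 = -13.5.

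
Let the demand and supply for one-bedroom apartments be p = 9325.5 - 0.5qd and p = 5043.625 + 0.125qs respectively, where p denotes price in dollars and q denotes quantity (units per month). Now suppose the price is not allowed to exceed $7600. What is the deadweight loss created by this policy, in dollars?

0

Rearranging demand gives qd = 18651 - 2p; rearranging supply gives qs = 8p - 40349. Without the control the market clears where 18651 - 2p = 8p - 40349, i.e. p* = 5900 and q* = 6851.
Since 7600 is above p* = 5900, the ceiling does not bind and the free-market outcome prevails.
Since the control does not bind, no trades are prevented and deadweight loss is zero.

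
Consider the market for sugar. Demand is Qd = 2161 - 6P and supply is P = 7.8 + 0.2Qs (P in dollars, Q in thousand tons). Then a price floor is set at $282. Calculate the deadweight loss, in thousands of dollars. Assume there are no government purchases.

44378.4

Rearranging supply gives Qs = 5P - 39. In a free market, 2161 - 6P = 5P - 39 gives the equilibrium P* = 200, Q* = 961.
Because the floor (282) lies above the market-clearing price, it is binding.
At P = 282: Qd = 2161 - 6·282 = 469 and Qs = 5·282 - 39 = 1371.
Quantity traded falls to 469. At Q = 469 the demand price is (2161 - 469)/6 = 282 and the supply price is (39 + 469)/5 = 101.6.
Deadweight loss = ½ · (282 - 101.6) · (961 - 469) = ½ · 180.4 · 492 = 44378.4.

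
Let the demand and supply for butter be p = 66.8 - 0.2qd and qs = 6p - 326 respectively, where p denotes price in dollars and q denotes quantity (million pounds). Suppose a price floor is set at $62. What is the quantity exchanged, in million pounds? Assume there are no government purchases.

Rearranging demand gives qd = 334 - 5p. Without the control the market clears where 334 - 5p = 6p - 326, i.e. p* = 60 and q* = 34.
Since 62 > 60, the floor is binding.
At p = 62: qd = 334 - 5·62 = 24 and qs = 6·62 - 326 = 46.
The quantity actually transacted is the short side, demand: 24.

24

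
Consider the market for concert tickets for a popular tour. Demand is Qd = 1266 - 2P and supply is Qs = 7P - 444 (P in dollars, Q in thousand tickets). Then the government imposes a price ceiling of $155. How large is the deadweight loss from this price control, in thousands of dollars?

19293.75

Setting quantity demanded equal to quantity supplied, 1266 - 2P = 7P - 444, gives P* = 190 and Q* = 886.
Because the ceiling (155) lies below the market-clearing price, it is binding.
At P = 155: Qd = 1266 - 2·155 = 956 and Qs = 7·155 - 444 = 641.
Quantity traded falls to 641. At Q = 641 the demand price is (1266 - 641)/2 = 312.5 and the supply price is (444 + 641)/7 = 155.
Deadweight loss = ½ · (312.5 - 155) · (886 - 641) = ½ · 157.5 · 245 = 19293.75.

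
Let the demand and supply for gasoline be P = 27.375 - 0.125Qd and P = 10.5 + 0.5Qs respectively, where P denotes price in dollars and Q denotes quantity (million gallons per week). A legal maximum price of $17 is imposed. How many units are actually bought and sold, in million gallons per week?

13

Rearranging demand gives Qd = 219 - 8P; rearranging supply gives Qs = 2P - 21. Equilibrium: 219 - 8P = 2P - 21, so 240 = 10P and P* = 24, Q* = 27.
The ceiling of 17 is below the equilibrium price 24, so it binds.
At P = 17: Qd = 219 - 8·17 = 83 and Qs = 2·17 - 21 = 13.
The quantity actually transacted is the short side, supply: 13.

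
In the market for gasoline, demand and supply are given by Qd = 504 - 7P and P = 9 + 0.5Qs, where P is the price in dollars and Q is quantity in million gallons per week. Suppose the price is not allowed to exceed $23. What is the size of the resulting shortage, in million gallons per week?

Rearranging supply gives Qs = 2P - 18. Setting quantity demanded equal to quantity supplied, 504 - 7P = 2P - 18, gives P* = 58 and Q* = 98.
The ceiling of 23 is below the equilibrium price 58, so it binds.
At P = 23: Qd = 504 - 7·23 = 343 and Qs = 2·23 - 18 = 28.
Shortage = Qd - Qs = 343 - 28 = 315.

315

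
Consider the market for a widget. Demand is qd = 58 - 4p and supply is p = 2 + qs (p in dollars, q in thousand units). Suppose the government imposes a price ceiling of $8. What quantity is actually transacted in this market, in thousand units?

Rearranging supply gives qs = p - 2. Setting quantity demanded equal to quantity supplied, 58 - 4p = p - 2, gives p* = 12 and q* = 10.
Because the ceiling (8) lies below the market-clearing price, it is binding.
At p = 8: qd = 58 - 4·8 = 26 and qs = 8 - 2 = 6.
The quantity actually transacted is the short side, supply: 6.

6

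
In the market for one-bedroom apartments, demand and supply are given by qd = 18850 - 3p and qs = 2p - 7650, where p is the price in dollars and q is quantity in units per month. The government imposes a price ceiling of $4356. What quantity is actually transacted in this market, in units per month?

In a free market, 18850 - 3p = 2p - 7650 gives the equilibrium p* = 5300, q* = 2950.
The ceiling of 4356 is below the equilibrium price 5300, so it binds.
At p = 4356: qd = 18850 - 3·4356 = 5782 and qs = 2·4356 - 7650 = 1062.
The quantity actually transacted is the short side, supply: 1062.

1062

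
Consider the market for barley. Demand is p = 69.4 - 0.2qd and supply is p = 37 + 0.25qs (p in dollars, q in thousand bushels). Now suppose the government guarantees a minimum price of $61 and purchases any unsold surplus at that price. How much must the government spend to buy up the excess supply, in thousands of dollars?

Rearranging demand gives qd = 347 - 5p; rearranging supply gives qs = 4p - 148. Equilibrium: 347 - 5p = 4p - 148, so 495 = 9p and p* = 55, q* = 72.
Since 61 > 55, the floor is binding.
At p = 61: qd = 347 - 5·61 = 42 and qs = 4·61 - 148 = 96.
Surplus = qs - qd = 54.
Government expenditure = surplus × support price = 54 × 61 = 3294.

3294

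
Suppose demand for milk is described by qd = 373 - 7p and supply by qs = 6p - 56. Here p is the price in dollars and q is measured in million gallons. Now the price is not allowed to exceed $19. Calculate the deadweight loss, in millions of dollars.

1092

Without the control the market clears where 373 - 7p = 6p - 56, i.e. p* = 33 and q* = 142.
The ceiling of 19 is below the equilibrium price 33, so it binds.
At p = 19: qd = 373 - 7·19 = 240 and qs = 6·19 - 56 = 58.
Quantity traded falls to 58. At q = 58 the demand price is (373 - 58)/7 = 45 and the supply price is (56 + 58)/6 = 19.
Deadweight loss = ½ · (45 - 19) · (142 - 58) = ½ · 26 · 84 = 1092.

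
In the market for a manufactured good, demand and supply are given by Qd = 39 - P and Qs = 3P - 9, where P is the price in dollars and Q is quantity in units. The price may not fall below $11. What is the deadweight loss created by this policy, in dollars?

0

Without the control the market clears where 39 - P = 3P - 9, i.e. P* = 12 and Q* = 27.
The floor of 11 is below the equilibrium price 12, so it is not binding; the market clears at P* = 12, Q* = 27.
Since the control does not bind, no trades are prevented and deadweight loss is zero.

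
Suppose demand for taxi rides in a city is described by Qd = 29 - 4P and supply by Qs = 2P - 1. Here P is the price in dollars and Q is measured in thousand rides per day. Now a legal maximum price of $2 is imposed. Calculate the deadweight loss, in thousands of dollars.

Setting quantity demanded equal to quantity supplied, 29 - 4P = 2P - 1, gives P* = 5 and Q* = 9.
Since 2 < 5, the ceiling is binding.
At P = 2: Qd = 29 - 4·2 = 21 and Qs = 2·2 - 1 = 3.
Quantity traded falls to 3. At Q = 3 the demand price is (29 - 3)/4 = 6.5 and the supply price is (1 + 3)/2 = 2.
Deadweight loss = ½ · (6.5 - 2) · (9 - 3) = ½ · 4.5 · 6 = 13.5.

13.5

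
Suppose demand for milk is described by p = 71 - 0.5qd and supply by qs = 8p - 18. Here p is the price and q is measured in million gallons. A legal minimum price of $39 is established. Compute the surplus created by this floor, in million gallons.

230

Rearranging demand gives qd = 142 - 2p. Without the control the market clears where 142 - 2p = 8p - 18, i.e. p* = 16 and q* = 110.
The floor of 39 is above the equilibrium price 16, so it binds.
At p = 39: qd = 142 - 2·39 = 64 and qs = 8·39 - 18 = 294.
Surplus = qs - qd = 294 - 64 = 230.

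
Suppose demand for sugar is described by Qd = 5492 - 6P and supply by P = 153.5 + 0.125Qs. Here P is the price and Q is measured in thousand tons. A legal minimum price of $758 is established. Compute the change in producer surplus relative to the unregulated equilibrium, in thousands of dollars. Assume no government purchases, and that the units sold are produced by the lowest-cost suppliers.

Rearranging supply gives Qs = 8P - 1228. Setting quantity demanded equal to quantity supplied, 5492 - 6P = 8P - 1228, gives P* = 480 and Q* = 2612.
The floor of 758 is above the equilibrium price 480, so it binds.
At P = 758: Qd = 5492 - 6·758 = 944 and Qs = 8·758 - 1228 = 4836.
Producer surplus without the control is ½ · (480 - 153.5) · 2612 = 426409.
With the floor, 944 units are sold at 758. The supply price at Q = 944 is 271.5, so PS = ½ · [(758 - 153.5) + (758 - 271.5)] · 944 = 514952.
Change in producer surplus = 514952 - 426409 = 88543.

88543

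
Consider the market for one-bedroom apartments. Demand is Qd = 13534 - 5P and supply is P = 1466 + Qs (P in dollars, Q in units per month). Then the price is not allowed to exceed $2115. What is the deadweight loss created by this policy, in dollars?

Rearranging supply gives Qs = P - 1466. Without the control the market clears where 13534 - 5P = P - 1466, i.e. P* = 2500 and Q* = 1034.
Since 2115 < 2500, the ceiling is binding.
At P = 2115: Qd = 13534 - 5·2115 = 2959 and Qs = 2115 - 1466 = 649.
Quantity traded falls to 649. At Q = 649 the demand price is (13534 - 649)/5 = 2577 and the supply price is 1466 + 649 = 2115.
Deadweight loss = ½ · (2577 - 2115) · (1034 - 649) = ½ · 462 · 385 = 88935.

88935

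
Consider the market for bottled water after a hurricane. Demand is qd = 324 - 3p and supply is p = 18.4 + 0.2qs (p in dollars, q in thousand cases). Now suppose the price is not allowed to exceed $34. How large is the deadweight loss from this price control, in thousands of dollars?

2160

Rearranging supply gives qs = 5p - 92. Equilibrium: 324 - 3p = 5p - 92, so 416 = 8p and p* = 52, q* = 168.
Since 34 < 52, the ceiling is binding.
At p = 34: qd = 324 - 3·34 = 222 and qs = 5·34 - 92 = 78.
Quantity traded falls to 78. At q = 78 the demand price is (324 - 78)/3 = 82 and the supply price is (92 + 78)/5 = 34.
Deadweight loss = ½ · (82 - 34) · (168 - 78) = ½ · 48 · 90 = 2160.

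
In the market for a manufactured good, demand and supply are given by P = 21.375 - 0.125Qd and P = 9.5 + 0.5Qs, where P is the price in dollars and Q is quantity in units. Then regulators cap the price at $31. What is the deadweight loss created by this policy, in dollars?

0

Rearranging demand gives Qd = 171 - 8P; rearranging supply gives Qs = 2P - 19. Equilibrium: 171 - 8P = 2P - 19, so 190 = 10P and P* = 19, Q* = 19.
Since 31 is above P* = 19, the ceiling does not bind and the free-market outcome prevails.
Since the control does not bind, no trades are prevented and deadweight loss is zero.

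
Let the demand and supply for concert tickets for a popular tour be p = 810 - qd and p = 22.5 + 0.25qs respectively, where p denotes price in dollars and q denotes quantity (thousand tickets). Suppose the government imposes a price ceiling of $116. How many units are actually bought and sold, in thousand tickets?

Rearranging demand gives qd = 810 - p; rearranging supply gives qs = 4p - 90. Setting quantity demanded equal to quantity supplied, 810 - p = 4p - 90, gives p* = 180 and q* = 630.
Since 116 < 180, the ceiling is binding.
At p = 116: qd = 810 - 116 = 694 and qs = 4·116 - 90 = 374.
The quantity actually transacted is the short side, supply: 374.

374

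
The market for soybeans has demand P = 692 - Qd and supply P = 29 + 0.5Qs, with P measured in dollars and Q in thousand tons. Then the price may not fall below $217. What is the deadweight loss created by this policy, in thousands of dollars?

Rearranging demand gives Qd = 692 - P; rearranging supply gives Qs = 2P - 58. Without the control the market clears where 692 - P = 2P - 58, i.e. P* = 250 and Q* = 442.
Since 217 is below P* = 250, the floor does not bind and the free-market outcome prevails.
Since the control does not bind, no trades are prevented and deadweight loss is zero.

0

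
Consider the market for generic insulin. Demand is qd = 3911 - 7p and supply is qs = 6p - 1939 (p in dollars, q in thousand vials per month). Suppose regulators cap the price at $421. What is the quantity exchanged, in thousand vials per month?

Without the control the market clears where 3911 - 7p = 6p - 1939, i.e. p* = 450 and q* = 761.
The ceiling of 421 is below the equilibrium price 450, so it binds.
At p = 421: qd = 3911 - 7·421 = 964 and qs = 6·421 - 1939 = 587.
The quantity actually transacted is the short side, supply: 587.

587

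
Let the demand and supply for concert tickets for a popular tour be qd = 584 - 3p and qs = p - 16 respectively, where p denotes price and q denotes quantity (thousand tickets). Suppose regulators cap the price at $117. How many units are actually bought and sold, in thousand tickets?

Equilibrium: 584 - 3p = p - 16, so 600 = 4p and p* = 150, q* = 134.
Because the ceiling (117) lies below the market-clearing price, it is binding.
At p = 117: qd = 584 - 3·117 = 233 and qs = 117 - 16 = 101.
The quantity actually transacted is the short side, supply: 101.

101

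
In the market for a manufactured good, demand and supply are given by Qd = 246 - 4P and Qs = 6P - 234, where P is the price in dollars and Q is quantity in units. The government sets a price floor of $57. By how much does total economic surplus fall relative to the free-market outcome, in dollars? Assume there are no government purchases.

Without the control the market clears where 246 - 4P = 6P - 234, i.e. P* = 48 and Q* = 54.
Because the floor (57) lies above the market-clearing price, it is binding.
At P = 57: Qd = 246 - 4·57 = 18 and Qs = 6·57 - 234 = 108.
Quantity traded falls to 18. At Q = 18 the demand price is (246 - 18)/4 = 57 and the supply price is (234 + 18)/6 = 42.
Deadweight loss = ½ · (57 - 42) · (54 - 18) = ½ · 15 · 36 = 270.

270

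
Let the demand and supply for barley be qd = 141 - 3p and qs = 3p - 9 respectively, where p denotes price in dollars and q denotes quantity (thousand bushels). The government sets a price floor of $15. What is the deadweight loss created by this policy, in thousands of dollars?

0

In a free market, 141 - 3p = 3p - 9 gives the equilibrium p* = 25, q* = 66.
The floor of 15 is below the equilibrium price 25, so it is not binding; the market clears at p* = 25, q* = 66.
Since the control does not bind, no trades are prevented and deadweight loss is zero.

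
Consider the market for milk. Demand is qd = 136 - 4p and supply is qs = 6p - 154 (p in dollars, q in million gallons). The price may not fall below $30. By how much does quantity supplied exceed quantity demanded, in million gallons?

Setting quantity demanded equal to quantity supplied, 136 - 4p = 6p - 154, gives p* = 29 and q* = 20.
The floor of 30 is above the equilibrium price 29, so it binds.
At p = 30: qd = 136 - 4·30 = 16 and qs = 6·30 - 154 = 26.
Surplus = qs - qd = 26 - 16 = 10.

10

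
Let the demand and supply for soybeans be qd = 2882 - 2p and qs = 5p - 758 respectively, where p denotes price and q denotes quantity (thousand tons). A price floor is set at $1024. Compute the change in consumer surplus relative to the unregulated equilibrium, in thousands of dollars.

Equilibrium: 2882 - 2p = 5p - 758, so 3640 = 7p and p* = 520, q* = 1842.
Because the floor (1024) lies above the market-clearing price, it is binding.
At p = 1024: qd = 2882 - 2·1024 = 834 and qs = 5·1024 - 758 = 4362.
Consumer surplus without the control is ½ · (1441 - 520) · 1842 = 848241.
With the floor, consumers buy 834 units at 1024, so CS = ½ · (1441 - 1024) · 834 = 173889.
Change in consumer surplus = 173889 - 848241 = -674352.

-674352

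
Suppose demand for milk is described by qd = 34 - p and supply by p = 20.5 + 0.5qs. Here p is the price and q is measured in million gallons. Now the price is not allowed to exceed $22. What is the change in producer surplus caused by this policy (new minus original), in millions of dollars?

-18

Rearranging supply gives qs = 2p - 41. Setting quantity demanded equal to quantity supplied, 34 - p = 2p - 41, gives p* = 25 and q* = 9.
Since 22 < 25, the ceiling is binding.
At p = 22: qd = 34 - 22 = 12 and qs = 2·22 - 41 = 3.
Producer surplus without the control is ½ · (25 - 20.5) · 9 = 20.25.
With the ceiling, producers sell 3 units at 22, so PS = ½ · (22 - 20.5) · 3 = 2.25.
Change in producer surplus = 2.25 - 20.25 = -18.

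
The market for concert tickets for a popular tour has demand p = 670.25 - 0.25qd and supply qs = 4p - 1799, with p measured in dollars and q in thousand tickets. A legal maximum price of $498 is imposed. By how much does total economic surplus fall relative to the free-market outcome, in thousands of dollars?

Rearranging demand gives qd = 2681 - 4p. Setting quantity demanded equal to quantity supplied, 2681 - 4p = 4p - 1799, gives p* = 560 and q* = 441.
Because the ceiling (498) lies below the market-clearing price, it is binding.
At p = 498: qd = 2681 - 4·498 = 689 and qs = 4·498 - 1799 = 193.
Quantity traded falls to 193. At q = 193 the demand price is (2681 - 193)/4 = 622 and the supply price is (1799 + 193)/4 = 498.
Deadweight loss = ½ · (622 - 498) · (441 - 193) = ½ · 124 · 248 = 15376.

15376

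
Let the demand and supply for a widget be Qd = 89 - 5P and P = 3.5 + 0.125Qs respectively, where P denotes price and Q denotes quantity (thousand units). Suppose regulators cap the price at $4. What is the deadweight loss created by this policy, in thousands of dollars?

Rearranging supply gives Qs = 8P - 28. Setting quantity demanded equal to quantity supplied, 89 - 5P = 8P - 28, gives P* = 9 and Q* = 44.
The ceiling of 4 is below the equilibrium price 9, so it binds.
At P = 4: Qd = 89 - 5·4 = 69 and Qs = 8·4 - 28 = 4.
Quantity traded falls to 4. At Q = 4 the demand price is (89 - 4)/5 = 17 and the supply price is (28 + 4)/8 = 4.
Deadweight loss = ½ · (17 - 4) · (44 - 4) = ½ · 13 · 40 = 260.

260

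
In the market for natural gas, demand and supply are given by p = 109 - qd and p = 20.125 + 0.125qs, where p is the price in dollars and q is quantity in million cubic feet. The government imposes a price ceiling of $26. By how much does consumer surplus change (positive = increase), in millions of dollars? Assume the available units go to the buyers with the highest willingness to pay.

-324

Rearranging demand gives qd = 109 - p; rearranging supply gives qs = 8p - 161. Without the control the market clears where 109 - p = 8p - 161, i.e. p* = 30 and q* = 79.
The ceiling of 26 is below the equilibrium price 30, so it binds.
At p = 26: qd = 109 - 26 = 83 and qs = 8·26 - 161 = 47.
Consumer surplus without the control is ½ · (109 - 30) · 79 = 3120.5.
With the ceiling, 47 units are sold at 26 (assume they go to the highest-value buyers). The demand price at q = 47 is 62, so CS = ½ · [(109 - 26) + (62 - 26)] · 47 = 2796.5.
Change in consumer surplus = 2796.5 - 3120.5 = -324.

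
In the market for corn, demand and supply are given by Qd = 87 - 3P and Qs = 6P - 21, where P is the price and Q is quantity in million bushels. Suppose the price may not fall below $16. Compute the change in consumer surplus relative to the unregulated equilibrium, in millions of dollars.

-180

Setting quantity demanded equal to quantity supplied, 87 - 3P = 6P - 21, gives P* = 12 and Q* = 51.
Because the floor (16) lies above the market-clearing price, it is binding.
At P = 16: Qd = 87 - 3·16 = 39 and Qs = 6·16 - 21 = 75.
Consumer surplus without the control is ½ · (29 - 12) · 51 = 433.5.
With the floor, consumers buy 39 units at 16, so CS = ½ · (29 - 16) · 39 = 253.5.
Change in consumer surplus = 253.5 - 433.5 = -180.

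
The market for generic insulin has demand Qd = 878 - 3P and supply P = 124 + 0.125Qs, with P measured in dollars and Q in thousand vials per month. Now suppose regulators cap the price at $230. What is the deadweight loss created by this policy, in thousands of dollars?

0

Rearranging supply gives Qs = 8P - 992. Without the control the market clears where 878 - 3P = 8P - 992, i.e. P* = 170 and Q* = 368.
The ceiling of 230 is above the equilibrium price 170, so it is not binding; the market clears at P* = 170, Q* = 368.
Since the control does not bind, no trades are prevented and deadweight loss is zero.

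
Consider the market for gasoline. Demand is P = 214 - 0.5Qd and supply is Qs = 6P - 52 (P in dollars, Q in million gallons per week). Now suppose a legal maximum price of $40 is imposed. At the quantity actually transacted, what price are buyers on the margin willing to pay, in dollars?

Rearranging demand gives Qd = 428 - 2P. Without the control the market clears where 428 - 2P = 6P - 52, i.e. P* = 60 and Q* = 308.
The ceiling of 40 is below the equilibrium price 60, so it binds.
At P = 40: Qd = 428 - 2·40 = 348 and Qs = 6·40 - 52 = 188.
Only 188 units reach the market. On the demand curve, the marginal buyer's willingness to pay at Q = 188 is (428 - 188)/2 = 120.

120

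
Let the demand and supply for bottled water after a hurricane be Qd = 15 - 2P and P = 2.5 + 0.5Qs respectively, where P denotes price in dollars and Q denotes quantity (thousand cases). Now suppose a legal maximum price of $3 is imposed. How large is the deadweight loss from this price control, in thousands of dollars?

Rearranging supply gives Qs = 2P - 5. Setting quantity demanded equal to quantity supplied, 15 - 2P = 2P - 5, gives P* = 5 and Q* = 5.
The ceiling of 3 is below the equilibrium price 5, so it binds.
At P = 3: Qd = 15 - 2·3 = 9 and Qs = 2·3 - 5 = 1.
Quantity traded falls to 1. At Q = 1 the demand price is (15 - 1)/2 = 7 and the supply price is (5 + 1)/2 = 3.
Deadweight loss = ½ · (7 - 3) · (5 - 1) = ½ · 4 · 4 = 8.

8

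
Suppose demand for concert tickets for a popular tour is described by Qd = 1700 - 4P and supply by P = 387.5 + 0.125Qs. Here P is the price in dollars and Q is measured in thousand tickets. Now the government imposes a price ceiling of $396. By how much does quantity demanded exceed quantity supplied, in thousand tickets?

48

Rearranging supply gives Qs = 8P - 3100. In a free market, 1700 - 4P = 8P - 3100 gives the equilibrium P* = 400, Q* = 100.
The ceiling of 396 is below the equilibrium price 400, so it binds.
At P = 396: Qd = 1700 - 4·396 = 116 and Qs = 8·396 - 3100 = 68.
Shortage = Qd - Qs = 116 - 68 = 48.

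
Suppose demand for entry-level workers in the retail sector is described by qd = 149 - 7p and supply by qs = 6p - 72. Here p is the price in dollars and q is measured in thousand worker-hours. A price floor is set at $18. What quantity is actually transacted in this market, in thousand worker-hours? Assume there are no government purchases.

Equilibrium: 149 - 7p = 6p - 72, so 221 = 13p and p* = 17, q* = 30.
The floor of 18 is above the equilibrium price 17, so it binds.
At p = 18: qd = 149 - 7·18 = 23 and qs = 6·18 - 72 = 36.
The quantity actually transacted is the short side, demand: 23.

23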